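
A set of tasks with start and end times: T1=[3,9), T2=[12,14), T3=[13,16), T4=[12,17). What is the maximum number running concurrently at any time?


Check each time point for overlaps:
  t=13: 3 tasks active (T2, T3, T4)
Max concurrent = 3


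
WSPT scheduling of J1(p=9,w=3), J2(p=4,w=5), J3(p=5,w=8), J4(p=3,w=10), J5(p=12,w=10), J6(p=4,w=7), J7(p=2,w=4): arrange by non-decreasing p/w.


WSPT (Smith's rule): sort by p/w ascending
  J4: p/w = 3/10 = 0.300
  J7: p/w = 2/4 = 0.500
  J6: p/w = 4/7 = 0.571
  J3: p/w = 5/8 = 0.625
  J2: p/w = 4/5 = 0.800
  J5: p/w = 12/10 = 1.200
  J1: p/w = 9/3 = 3.000
Order: J4 → J7 → J6 → J3 → J2 → J5 → J1


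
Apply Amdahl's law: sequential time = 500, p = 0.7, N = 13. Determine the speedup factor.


Amdahl's law: T_p = T × ((1-p) + p/N)
= 500 × ((1-0.7) + 0.7/13)
= 500 × (0.30 + 0.0538)
= 500 × 0.3538
= 176.92
Speedup = 500/176.92
= 2.83×


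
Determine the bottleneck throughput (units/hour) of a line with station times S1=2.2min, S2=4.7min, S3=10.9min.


Bottleneck = longest station time
Station times: [2.2, 4.7, 10.9]
Max = 10.9 min
Rate = 60 / 10.9
= 5.50 units/hour (bottleneck: 10.9min)


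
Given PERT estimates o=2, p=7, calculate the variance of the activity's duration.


σ² = ((p - o) / 6)² = (p - o)² / 36
= (7 - 2)² / 36
= 5² / 36
= 25 / 36
= 0.6944


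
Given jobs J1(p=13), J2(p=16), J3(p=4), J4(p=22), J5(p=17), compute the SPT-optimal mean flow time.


SPT order: J3 → J1 → J2 → J5 → J4
Completion times:
  J3: C=4
  J1: C=17
  J2: C=33
  J5: C=50
  J4: C=72
Sum = 176, n = 5
Mean flow = 176/5
= 35.20


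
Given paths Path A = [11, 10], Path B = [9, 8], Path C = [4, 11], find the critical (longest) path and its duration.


Path A: 11 + 10 = 21
Path B: 9 + 8 = 17
Path C: 4 + 11 = 15
Critical path = longest = max(21, 17, 15)
= 21 (Path A)


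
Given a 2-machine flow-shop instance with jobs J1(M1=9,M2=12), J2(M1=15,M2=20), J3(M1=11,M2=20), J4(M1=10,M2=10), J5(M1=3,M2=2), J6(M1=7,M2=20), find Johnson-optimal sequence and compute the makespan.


Johnson's rule:
Group 1 (M1≤M2, sort by M1): ['J6', 'J1', 'J4', 'J3', 'J2']
Group 2 (M1>M2, sort desc M2): ['J5']
Sequence: J6 → J1 → J4 → J3 → J2 → J5
Makespan calculation:
  J6: M1 done=7, M2 done=27
  J1: M1 done=16, M2 done=39
  J4: M1 done=26, M2 done=49
  J3: M1 done=37, M2 done=69
  J2: M1 done=52, M2 done=89
  J5: M1 done=55, M2 done=91
= Sequence: J6 → J1 → J4 → J3 → J2 → J5, Makespan: 91


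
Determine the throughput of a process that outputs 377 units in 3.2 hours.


Throughput = units / time
= 377 / 3.2
= 117.8 units/hour


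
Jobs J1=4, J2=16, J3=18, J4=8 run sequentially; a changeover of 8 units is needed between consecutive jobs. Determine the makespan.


Makespan = Σ processing + (n-1) × setup
= (4 + 16 + 18 + 8) + (4-1)×8
= 46 + 24
= 70 time units


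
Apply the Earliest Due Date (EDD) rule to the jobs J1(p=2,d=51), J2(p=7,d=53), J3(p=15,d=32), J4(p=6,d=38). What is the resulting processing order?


EDD: sort by earliest due date
  J3: d=32, p=15
  J4: d=38, p=6
  J1: d=51, p=2
  J2: d=53, p=7
Order: J3 → J4 → J1 → J2


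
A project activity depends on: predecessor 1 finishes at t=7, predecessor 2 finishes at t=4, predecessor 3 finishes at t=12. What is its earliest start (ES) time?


ES = max of all predecessor completion times
Predecessors: [7, 4, 12]
ES = max(7, 4, 12)
= 12


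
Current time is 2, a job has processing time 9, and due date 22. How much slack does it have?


Slack = due - current_time - processing
= 22 - 2 - 9
= 11


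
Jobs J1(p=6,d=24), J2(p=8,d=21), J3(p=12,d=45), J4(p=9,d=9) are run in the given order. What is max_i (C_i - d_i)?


Lateness per job (L = C - d):
  J1: C=6, d=24, L=-18
  J2: C=14, d=21, L=-7
  J3: C=26, d=45, L=-19
  J4: C=35, d=9, L=26
Lmax = max(-18, -7, -19, 26)
= 26


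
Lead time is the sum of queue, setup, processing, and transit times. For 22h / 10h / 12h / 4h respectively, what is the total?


Lead time = queue + setup + processing + transit
= 22 + 10 + 12 + 4
= 48 hours


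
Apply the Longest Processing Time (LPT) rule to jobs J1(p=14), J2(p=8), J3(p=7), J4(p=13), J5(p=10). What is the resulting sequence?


LPT: sort by longest processing time first
  J1: p=14
  J4: p=13
  J5: p=10
  J2: p=8
  J3: p=7
Order: J1 → J4 → J5 → J2 → J3


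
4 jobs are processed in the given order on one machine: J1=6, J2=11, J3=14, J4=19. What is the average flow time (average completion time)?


Completion times:
  J1: completes at 6
  J2: completes at 17
  J3: completes at 31
  J4: completes at 50
Sum = 104
Average = 104/4
= 26.00


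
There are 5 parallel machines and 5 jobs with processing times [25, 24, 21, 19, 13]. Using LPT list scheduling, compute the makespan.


Jobs (LPT sorted): [25, 24, 21, 19, 13]
Machines: 5
  J=25 → Machine 1 (load: 0+25=25)
  J=24 → Machine 2 (load: 0+24=24)
  J=21 → Machine 3 (load: 0+21=21)
  J=19 → Machine 4 (load: 0+19=19)
  J=13 → Machine 5 (load: 0+13=13)
Machine loads: [25, 24, 21, 19, 13]
Makespan = max = 25 time units


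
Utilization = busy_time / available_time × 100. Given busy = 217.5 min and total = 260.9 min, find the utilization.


Utilization = busy / total × 100
= 217.5 / 260.9 × 100
= 83.4%


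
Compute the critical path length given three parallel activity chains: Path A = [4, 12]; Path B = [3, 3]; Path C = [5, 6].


Path A: 4 + 12 = 16
Path B: 3 + 3 = 6
Path C: 5 + 6 = 11
Critical path = longest = max(16, 6, 11)
= 16 (Path A)


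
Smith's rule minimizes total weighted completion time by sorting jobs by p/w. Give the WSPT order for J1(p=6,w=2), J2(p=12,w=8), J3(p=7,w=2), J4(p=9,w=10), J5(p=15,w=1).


WSPT (Smith's rule): sort by p/w ascending
  J4: p/w = 9/10 = 0.900
  J2: p/w = 12/8 = 1.500
  J1: p/w = 6/2 = 3.000
  J3: p/w = 7/2 = 3.500
  J5: p/w = 15/1 = 15.000
Order: J4 → J2 → J1 → J3 → J5


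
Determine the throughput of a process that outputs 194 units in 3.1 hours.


Throughput = units / time
= 194 / 3.1
= 62.6 units/hour


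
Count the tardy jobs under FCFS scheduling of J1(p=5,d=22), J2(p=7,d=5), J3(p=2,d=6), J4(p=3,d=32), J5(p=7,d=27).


Completion vs due date:
  J1: C=5, d=22 → on time
  J2: C=12, d=5 → TARDY
  J3: C=14, d=6 → TARDY
  J4: C=17, d=32 → on time
  J5: C=24, d=27 → on time
Tardy jobs: J2, J3
Count = 2


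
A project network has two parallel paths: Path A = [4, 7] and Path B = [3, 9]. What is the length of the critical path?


Path A: 4 + 7 = 11
Path B: 3 + 9 = 12
Critical path = longest = max(11, 12)
= 12 (Path B)


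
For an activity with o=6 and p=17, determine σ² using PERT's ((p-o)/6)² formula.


σ² = ((p - o) / 6)² = (p - o)² / 36
= (17 - 6)² / 36
= 11² / 36
= 121 / 36
= 3.3611


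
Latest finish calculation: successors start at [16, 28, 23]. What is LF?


LF = min of all successor start times
Successors start at: [16, 28, 23]
LF = min(16, 28, 23)
= 16


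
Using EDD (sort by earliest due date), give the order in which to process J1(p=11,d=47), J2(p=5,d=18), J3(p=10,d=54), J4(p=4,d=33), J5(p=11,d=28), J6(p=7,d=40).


EDD: sort by earliest due date
  J2: d=18, p=5
  J5: d=28, p=11
  J4: d=33, p=4
  J6: d=40, p=7
  J1: d=47, p=11
  J3: d=54, p=10
Order: J2 → J5 → J4 → J6 → J1 → J3


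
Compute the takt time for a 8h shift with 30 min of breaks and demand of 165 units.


Available = 8×60 - 30 = 450 min
Takt time = 450 / 165
= 2.73 min/unit


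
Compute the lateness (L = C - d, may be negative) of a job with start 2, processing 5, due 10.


Completion = 2 + 5 = 7
Lateness = C - d = 7 - 10
= -3


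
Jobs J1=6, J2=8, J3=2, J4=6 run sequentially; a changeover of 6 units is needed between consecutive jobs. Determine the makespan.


Makespan = Σ processing + (n-1) × setup
= (6 + 8 + 2 + 6) + (4-1)×6
= 22 + 18
= 40 time units


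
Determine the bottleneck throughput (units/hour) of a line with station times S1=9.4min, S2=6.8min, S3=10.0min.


Bottleneck = longest station time
Station times: [9.4, 6.8, 10.0]
Max = 10.0 min
Rate = 60 / 10.0
= 6.00 units/hour (bottleneck: 10.0min)


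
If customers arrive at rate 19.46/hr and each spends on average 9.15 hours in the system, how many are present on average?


Little's law: L = λ × W
= 19.46 × 9.15
= 178.06


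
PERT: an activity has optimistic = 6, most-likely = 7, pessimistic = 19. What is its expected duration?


te = (o + 4m + p) / 6
= (6 + 4×7 + 19) / 6
= (6 + 28 + 19) / 6
= 53 / 6
= 8.83


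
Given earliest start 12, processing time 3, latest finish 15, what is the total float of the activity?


EF = ES + duration = 12 + 3 = 15
LS = LF - duration = 15 - 3 = 12
Total Float = LF - EF = 15 - 15
(or LS - ES = 12 - 12)
= 0


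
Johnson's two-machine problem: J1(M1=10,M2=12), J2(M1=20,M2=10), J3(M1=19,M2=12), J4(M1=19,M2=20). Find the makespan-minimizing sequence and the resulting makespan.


Johnson's rule:
Group 1 (M1≤M2, sort by M1): ['J1', 'J4']
Group 2 (M1>M2, sort desc M2): ['J3', 'J2']
Sequence: J1 → J4 → J3 → J2
Makespan calculation:
  J1: M1 done=10, M2 done=22
  J4: M1 done=29, M2 done=49
  J3: M1 done=48, M2 done=61
  J2: M1 done=68, M2 done=78
= Sequence: J1 → J4 → J3 → J2, Makespan: 78


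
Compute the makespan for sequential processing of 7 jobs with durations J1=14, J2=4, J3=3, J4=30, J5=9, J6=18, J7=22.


Sequential makespan: sum all processing times
= 14 + 4 + 3 + 30 + 9 + 18 + 22
= 100 time units


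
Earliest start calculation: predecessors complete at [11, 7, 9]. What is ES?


ES = max of all predecessor completion times
Predecessors: [11, 7, 9]
ES = max(11, 7, 9)
= 11


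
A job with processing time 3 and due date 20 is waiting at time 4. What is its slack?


Slack = due - current_time - processing
= 20 - 4 - 3
= 13


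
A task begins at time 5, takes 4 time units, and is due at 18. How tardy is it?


Completion = start + processing = 5 + 4 = 9
Tardiness = max(0, C - d) = max(0, 9 - 18)
= max(0, -9)
= 0


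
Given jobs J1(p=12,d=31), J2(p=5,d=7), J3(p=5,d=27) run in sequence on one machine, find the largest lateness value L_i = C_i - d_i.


Lateness per job (L = C - d):
  J1: C=12, d=31, L=-19
  J2: C=17, d=7, L=10
  J3: C=22, d=27, L=-5
Lmax = max(-19, 10, -5)
= 10


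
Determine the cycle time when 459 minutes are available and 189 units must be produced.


Cycle time = available time / demand
= 459 / 189
= 2.43 min/unit


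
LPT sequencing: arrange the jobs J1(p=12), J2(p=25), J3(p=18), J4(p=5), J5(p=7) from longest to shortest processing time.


LPT: sort by longest processing time first
  J2: p=25
  J3: p=18
  J1: p=12
  J5: p=7
  J4: p=5
Order: J2 → J3 → J1 → J5 → J4


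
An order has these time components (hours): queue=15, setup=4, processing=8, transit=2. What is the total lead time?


Lead time = queue + setup + processing + transit
= 15 + 4 + 8 + 2
= 29 hours


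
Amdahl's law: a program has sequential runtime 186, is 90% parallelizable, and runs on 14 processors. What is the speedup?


Amdahl's law: T_p = T × ((1-p) + p/N)
= 186 × ((1-0.9) + 0.9/14)
= 186 × (0.10 + 0.0643)
= 186 × 0.1643
= 30.56
Speedup = 186/30.56
= 6.09×


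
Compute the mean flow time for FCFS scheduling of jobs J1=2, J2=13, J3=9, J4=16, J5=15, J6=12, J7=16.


Completion times:
  J1: completes at 2
  J2: completes at 15
  J3: completes at 24
  J4: completes at 40
  J5: completes at 55
  J6: completes at 67
  J7: completes at 83
Sum = 286
Average = 286/7
= 40.86


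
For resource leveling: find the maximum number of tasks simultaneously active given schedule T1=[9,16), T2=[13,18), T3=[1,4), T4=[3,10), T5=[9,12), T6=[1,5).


Check each time point for overlaps:
  t=3: 3 tasks active (T3, T4, T6)
Max concurrent = 3


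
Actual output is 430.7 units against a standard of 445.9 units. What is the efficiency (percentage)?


Efficiency = (actual / standard) × 100
= (430.7 / 445.9) × 100
= 96.6%


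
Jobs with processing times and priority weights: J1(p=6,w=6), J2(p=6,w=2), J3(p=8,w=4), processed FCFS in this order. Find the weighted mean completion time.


Completion times:
  J1: C=6, w×C=6×6=36
  J2: C=12, w×C=2×12=24
  J3: C=20, w×C=4×20=80
Sum w×C = 140
Sum w = 12
Weighted avg = 140/12
= 11.67


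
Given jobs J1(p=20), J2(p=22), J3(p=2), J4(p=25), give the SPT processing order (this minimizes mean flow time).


SPT: sort by shortest processing time
  J3: p=2
  J1: p=20
  J2: p=22
  J4: p=25
Order: J3 → J1 → J2 → J4


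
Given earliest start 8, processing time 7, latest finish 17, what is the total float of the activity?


EF = ES + duration = 8 + 7 = 15
LS = LF - duration = 17 - 7 = 10
Total Float = LF - EF = 17 - 15
(or LS - ES = 10 - 8)
= 2


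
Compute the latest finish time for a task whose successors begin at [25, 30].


LF = min of all successor start times
Successors start at: [25, 30]
LF = min(25, 30)
= 25


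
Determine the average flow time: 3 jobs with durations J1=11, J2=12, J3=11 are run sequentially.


Completion times:
  J1: completes at 11
  J2: completes at 23
  J3: completes at 34
Sum = 68
Average = 68/3
= 22.67


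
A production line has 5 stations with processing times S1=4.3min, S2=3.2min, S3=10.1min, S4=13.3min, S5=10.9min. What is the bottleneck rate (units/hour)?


Bottleneck = longest station time
Station times: [4.3, 3.2, 10.1, 13.3, 10.9]
Max = 13.3 min
Rate = 60 / 13.3
= 4.51 units/hour (bottleneck: 13.3min)


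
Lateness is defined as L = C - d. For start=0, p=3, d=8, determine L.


Completion = 0 + 3 = 3
Lateness = C - d = 3 - 8
= -5


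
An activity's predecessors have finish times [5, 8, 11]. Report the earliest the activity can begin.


ES = max of all predecessor completion times
Predecessors: [5, 8, 11]
ES = max(5, 8, 11)
= 11


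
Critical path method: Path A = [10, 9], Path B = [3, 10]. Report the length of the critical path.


Path A: 10 + 9 = 19
Path B: 3 + 10 = 13
Critical path = longest = max(19, 13)
= 19 (Path A)


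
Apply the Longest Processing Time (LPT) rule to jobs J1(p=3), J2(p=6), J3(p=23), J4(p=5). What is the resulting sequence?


LPT: sort by longest processing time first
  J3: p=23
  J2: p=6
  J4: p=5
  J1: p=3
Order: J3 → J2 → J4 → J1


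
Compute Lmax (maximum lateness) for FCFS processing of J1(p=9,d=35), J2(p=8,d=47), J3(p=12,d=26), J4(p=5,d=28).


Lateness per job (L = C - d):
  J1: C=9, d=35, L=-26
  J2: C=17, d=47, L=-30
  J3: C=29, d=26, L=3
  J4: C=34, d=28, L=6
Lmax = max(-26, -30, 3, 6)
= 6


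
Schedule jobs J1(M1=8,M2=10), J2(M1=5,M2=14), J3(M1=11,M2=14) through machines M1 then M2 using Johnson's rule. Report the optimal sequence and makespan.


Johnson's rule:
Group 1 (M1≤M2, sort by M1): ['J2', 'J1', 'J3']
Group 2 (M1>M2, sort desc M2): []
Sequence: J2 → J1 → J3
Makespan calculation:
  J2: M1 done=5, M2 done=19
  J1: M1 done=13, M2 done=29
  J3: M1 done=24, M2 done=43
= Sequence: J2 → J1 → J3, Makespan: 43


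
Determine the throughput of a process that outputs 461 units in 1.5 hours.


Throughput = units / time
= 461 / 1.5
= 307.3 units/hour


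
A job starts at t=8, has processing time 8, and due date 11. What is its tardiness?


Completion = start + processing = 8 + 8 = 16
Tardiness = max(0, C - d) = max(0, 16 - 11)
= max(0, 5)
= 5


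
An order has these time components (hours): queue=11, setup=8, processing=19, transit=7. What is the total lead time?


Lead time = queue + setup + processing + transit
= 11 + 8 + 19 + 7
= 45 hours


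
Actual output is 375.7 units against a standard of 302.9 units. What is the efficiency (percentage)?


Efficiency = (actual / standard) × 100
= (375.7 / 302.9) × 100
= 124.0%


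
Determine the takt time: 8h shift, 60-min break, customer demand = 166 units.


Available = 8×60 - 60 = 420 min
Takt time = 420 / 166
= 2.53 min/unit


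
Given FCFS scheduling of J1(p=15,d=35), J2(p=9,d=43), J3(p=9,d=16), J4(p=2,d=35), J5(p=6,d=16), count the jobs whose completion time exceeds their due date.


Completion vs due date:
  J1: C=15, d=35 → on time
  J2: C=24, d=43 → on time
  J3: C=33, d=16 → TARDY
  J4: C=35, d=35 → on time
  J5: C=41, d=16 → TARDY
Tardy jobs: J3, J5
Count = 2


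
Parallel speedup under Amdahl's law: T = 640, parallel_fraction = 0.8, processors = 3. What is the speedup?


Amdahl's law: T_p = T × ((1-p) + p/N)
= 640 × ((1-0.8) + 0.8/3)
= 640 × (0.20 + 0.2667)
= 640 × 0.4667
= 298.67
Speedup = 640/298.67
= 2.14×


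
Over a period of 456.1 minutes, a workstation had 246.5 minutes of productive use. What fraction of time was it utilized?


Utilization = busy / total × 100
= 246.5 / 456.1 × 100
= 54.0%


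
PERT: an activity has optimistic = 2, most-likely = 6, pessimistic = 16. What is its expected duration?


te = (o + 4m + p) / 6
= (2 + 4×6 + 16) / 6
= (2 + 24 + 16) / 6
= 42 / 6
= 7.00


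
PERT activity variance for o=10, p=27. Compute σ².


σ² = ((p - o) / 6)² = (p - o)² / 36
= (27 - 10)² / 36
= 17² / 36
= 289 / 36
= 8.0278


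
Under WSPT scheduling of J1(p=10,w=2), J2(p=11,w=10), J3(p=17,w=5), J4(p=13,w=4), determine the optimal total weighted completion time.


WSPT order (by p/w): J2 → J4 → J3 → J1
  J2: C=11, w·C=10×11=110
  J4: C=24, w·C=4×24=96
  J3: C=41, w·C=5×41=205
  J1: C=51, w·C=2×51=102
Σ w·C = 513
= 513


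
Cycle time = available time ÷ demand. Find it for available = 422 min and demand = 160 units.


Cycle time = available time / demand
= 422 / 160
= 2.64 min/unit


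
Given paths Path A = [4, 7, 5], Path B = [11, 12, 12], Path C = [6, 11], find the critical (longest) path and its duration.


Path A: 4 + 7 + 5 = 16
Path B: 11 + 12 + 12 = 35
Path C: 6 + 11 = 17
Critical path = longest = max(16, 35, 17)
= 35 (Path B)


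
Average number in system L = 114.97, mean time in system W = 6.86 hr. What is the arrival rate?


Little's law: L = λW → λ = L / W
= 114.97 / 6.86
= 16.76 per hour


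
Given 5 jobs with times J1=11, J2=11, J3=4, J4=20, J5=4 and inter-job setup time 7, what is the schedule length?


Makespan = Σ processing + (n-1) × setup
= (11 + 11 + 4 + 20 + 4) + (5-1)×7
= 50 + 28
= 78 time units


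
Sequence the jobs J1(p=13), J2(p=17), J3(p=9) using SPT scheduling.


SPT: sort by shortest processing time
  J3: p=9
  J1: p=13
  J2: p=17
Order: J3 → J1 → J2


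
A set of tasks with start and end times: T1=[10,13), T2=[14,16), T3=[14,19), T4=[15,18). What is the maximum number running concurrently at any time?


Check each time point for overlaps:
  t=15: 3 tasks active (T2, T3, T4)
Max concurrent = 3


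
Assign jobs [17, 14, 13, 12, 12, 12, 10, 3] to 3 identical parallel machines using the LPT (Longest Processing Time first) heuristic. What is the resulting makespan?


Jobs (LPT sorted): [17, 14, 13, 12, 12, 12, 10, 3]
Machines: 3
  J=17 → Machine 1 (load: 0+17=17)
  J=14 → Machine 2 (load: 0+14=14)
  J=13 → Machine 3 (load: 0+13=13)
  J=12 → Machine 3 (load: 13+12=25)
  J=12 → Machine 2 (load: 14+12=26)
  J=12 → Machine 1 (load: 17+12=29)
  J=10 → Machine 3 (load: 25+10=35)
  J=3 → Machine 2 (load: 26+3=29)
Machine loads: [29, 29, 35]
Makespan = max = 35 time units


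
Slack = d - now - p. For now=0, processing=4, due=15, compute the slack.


Slack = due - current_time - processing
= 15 - 0 - 4
= 11


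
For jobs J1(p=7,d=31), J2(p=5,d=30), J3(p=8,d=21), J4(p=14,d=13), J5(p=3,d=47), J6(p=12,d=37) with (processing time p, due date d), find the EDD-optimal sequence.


EDD: sort by earliest due date
  J4: d=13, p=14
  J3: d=21, p=8
  J2: d=30, p=5
  J1: d=31, p=7
  J6: d=37, p=12
  J5: d=47, p=3
Order: J4 → J3 → J2 → J1 → J6 → J5


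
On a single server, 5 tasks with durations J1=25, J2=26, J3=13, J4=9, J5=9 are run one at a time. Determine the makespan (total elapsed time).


Sequential makespan: sum all processing times
= 25 + 26 + 13 + 9 + 9
= 82 time units


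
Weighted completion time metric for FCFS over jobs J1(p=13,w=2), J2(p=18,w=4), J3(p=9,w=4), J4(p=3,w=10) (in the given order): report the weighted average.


Completion times:
  J1: C=13, w×C=2×13=26
  J2: C=31, w×C=4×31=124
  J3: C=40, w×C=4×40=160
  J4: C=43, w×C=10×43=430
Sum w×C = 740
Sum w = 20
Weighted avg = 740/20
= 37.00


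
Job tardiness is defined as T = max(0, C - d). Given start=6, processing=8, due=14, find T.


Completion = start + processing = 6 + 8 = 14
Tardiness = max(0, C - d) = max(0, 14 - 14)
= max(0, 0)
= 0


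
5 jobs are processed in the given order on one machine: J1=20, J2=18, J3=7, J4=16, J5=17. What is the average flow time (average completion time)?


Completion times:
  J1: completes at 20
  J2: completes at 38
  J3: completes at 45
  J4: completes at 61
  J5: completes at 78
Sum = 242
Average = 242/5
= 48.40


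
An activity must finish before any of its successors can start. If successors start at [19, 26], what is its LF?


LF = min of all successor start times
Successors start at: [19, 26]
LF = min(19, 26)
= 19


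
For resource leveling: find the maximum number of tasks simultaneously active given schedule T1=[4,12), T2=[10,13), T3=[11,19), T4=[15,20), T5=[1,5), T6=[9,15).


Check each time point for overlaps:
  t=11: 4 tasks active (T1, T2, T3, T6)
Max concurrent = 4


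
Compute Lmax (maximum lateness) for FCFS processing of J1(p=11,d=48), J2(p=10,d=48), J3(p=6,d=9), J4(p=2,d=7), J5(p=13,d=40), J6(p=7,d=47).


Lateness per job (L = C - d):
  J1: C=11, d=48, L=-37
  J2: C=21, d=48, L=-27
  J3: C=27, d=9, L=18
  J4: C=29, d=7, L=22
  J5: C=42, d=40, L=2
  J6: C=49, d=47, L=2
Lmax = max(-37, -27, 18, 22, 2, 2)
= 22


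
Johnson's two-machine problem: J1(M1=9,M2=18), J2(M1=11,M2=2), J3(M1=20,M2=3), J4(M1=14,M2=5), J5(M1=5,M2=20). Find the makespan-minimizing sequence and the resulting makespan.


Johnson's rule:
Group 1 (M1≤M2, sort by M1): ['J5', 'J1']
Group 2 (M1>M2, sort desc M2): ['J4', 'J3', 'J2']
Sequence: J5 → J1 → J4 → J3 → J2
Makespan calculation:
  J5: M1 done=5, M2 done=25
  J1: M1 done=14, M2 done=43
  J4: M1 done=28, M2 done=48
  J3: M1 done=48, M2 done=51
  J2: M1 done=59, M2 done=61
= Sequence: J5 → J1 → J4 → J3 → J2, Makespan: 61


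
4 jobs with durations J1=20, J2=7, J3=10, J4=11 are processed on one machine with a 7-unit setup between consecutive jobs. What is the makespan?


Makespan = Σ processing + (n-1) × setup
= (20 + 7 + 10 + 11) + (4-1)×7
= 48 + 21
= 69 time units


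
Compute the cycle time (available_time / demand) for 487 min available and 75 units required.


Cycle time = available time / demand
= 487 / 75
= 6.49 min/unit


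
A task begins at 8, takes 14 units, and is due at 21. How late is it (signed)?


Completion = 8 + 14 = 22
Lateness = C - d = 22 - 21
= 1


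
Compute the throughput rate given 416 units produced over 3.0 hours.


Throughput = units / time
= 416 / 3.0
= 138.7 units/hour


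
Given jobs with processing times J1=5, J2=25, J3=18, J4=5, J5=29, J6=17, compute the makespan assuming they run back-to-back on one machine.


Sequential makespan: sum all processing times
= 5 + 25 + 18 + 5 + 29 + 17
= 99 time units


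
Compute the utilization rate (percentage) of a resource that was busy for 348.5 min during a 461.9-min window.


Utilization = busy / total × 100
= 348.5 / 461.9 × 100
= 75.4%


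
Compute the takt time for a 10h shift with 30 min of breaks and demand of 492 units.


Available = 10×60 - 30 = 570 min
Takt time = 570 / 492
= 1.16 min/unit


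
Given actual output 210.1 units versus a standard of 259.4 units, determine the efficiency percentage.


Efficiency = (actual / standard) × 100
= (210.1 / 259.4) × 100
= 81.0%


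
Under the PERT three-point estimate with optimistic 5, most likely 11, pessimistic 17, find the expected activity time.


te = (o + 4m + p) / 6
= (5 + 4×11 + 17) / 6
= (5 + 44 + 17) / 6
= 66 / 6
= 11.00


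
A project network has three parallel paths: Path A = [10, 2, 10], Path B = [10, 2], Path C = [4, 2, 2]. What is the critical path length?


Path A: 10 + 2 + 10 = 22
Path B: 10 + 2 = 12
Path C: 4 + 2 + 2 = 8
Critical path = longest = max(22, 12, 8)
= 22 (Path A)


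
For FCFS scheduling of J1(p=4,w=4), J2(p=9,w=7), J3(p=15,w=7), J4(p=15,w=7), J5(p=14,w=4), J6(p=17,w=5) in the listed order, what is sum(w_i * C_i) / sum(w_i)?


Completion times:
  J1: C=4, w×C=4×4=16
  J2: C=13, w×C=7×13=91
  J3: C=28, w×C=7×28=196
  J4: C=43, w×C=7×43=301
  J5: C=57, w×C=4×57=228
  J6: C=74, w×C=5×74=370
Sum w×C = 1202
Sum w = 34
Weighted avg = 1202/34
= 35.35


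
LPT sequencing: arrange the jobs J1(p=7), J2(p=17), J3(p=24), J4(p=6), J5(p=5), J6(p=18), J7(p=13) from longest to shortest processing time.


LPT: sort by longest processing time first
  J3: p=24
  J6: p=18
  J2: p=17
  J7: p=13
  J1: p=7
  J4: p=6
  J5: p=5
Order: J3 → J6 → J2 → J7 → J1 → J4 → J5


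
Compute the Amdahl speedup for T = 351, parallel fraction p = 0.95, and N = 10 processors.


Amdahl's law: T_p = T × ((1-p) + p/N)
= 351 × ((1-0.95) + 0.95/10)
= 351 × (0.05 + 0.0950)
= 351 × 0.1450
= 50.90
Speedup = 351/50.90
= 6.90×


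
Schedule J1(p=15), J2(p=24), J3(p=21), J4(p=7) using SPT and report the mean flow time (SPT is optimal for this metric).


SPT order: J4 → J1 → J3 → J2
Completion times:
  J4: C=7
  J1: C=22
  J3: C=43
  J2: C=67
Sum = 139, n = 4
Mean flow = 139/4
= 34.75


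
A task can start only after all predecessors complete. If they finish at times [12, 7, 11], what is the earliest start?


ES = max of all predecessor completion times
Predecessors: [12, 7, 11]
ES = max(12, 7, 11)
= 12


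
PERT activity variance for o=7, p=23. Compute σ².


σ² = ((p - o) / 6)² = (p - o)² / 36
= (23 - 7)² / 36
= 16² / 36
= 256 / 36
= 7.1111


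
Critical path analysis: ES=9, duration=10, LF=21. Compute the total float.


EF = ES + duration = 9 + 10 = 19
LS = LF - duration = 21 - 10 = 11
Total Float = LF - EF = 21 - 19
(or LS - ES = 11 - 9)
= 2


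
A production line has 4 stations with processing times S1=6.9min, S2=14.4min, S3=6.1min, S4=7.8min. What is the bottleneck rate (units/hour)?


Bottleneck = longest station time
Station times: [6.9, 14.4, 6.1, 7.8]
Max = 14.4 min
Rate = 60 / 14.4
= 4.17 units/hour (bottleneck: 14.4min)


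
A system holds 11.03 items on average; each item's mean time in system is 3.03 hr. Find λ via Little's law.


Little's law: L = λW → λ = L / W
= 11.03 / 3.03
= 3.64 per hour


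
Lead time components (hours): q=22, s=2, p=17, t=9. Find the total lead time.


Lead time = queue + setup + processing + transit
= 22 + 2 + 17 + 9
= 50 hours


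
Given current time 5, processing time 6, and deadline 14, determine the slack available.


Slack = due - current_time - processing
= 14 - 5 - 6
= 3


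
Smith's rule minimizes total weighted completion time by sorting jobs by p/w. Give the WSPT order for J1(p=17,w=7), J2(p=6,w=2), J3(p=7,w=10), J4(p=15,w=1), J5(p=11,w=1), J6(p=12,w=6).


WSPT (Smith's rule): sort by p/w ascending
  J3: p/w = 7/10 = 0.700
  J6: p/w = 12/6 = 2.000
  J1: p/w = 17/7 = 2.429
  J2: p/w = 6/2 = 3.000
  J5: p/w = 11/1 = 11.000
  J4: p/w = 15/1 = 15.000
Order: J3 → J6 → J1 → J2 → J5 → J4


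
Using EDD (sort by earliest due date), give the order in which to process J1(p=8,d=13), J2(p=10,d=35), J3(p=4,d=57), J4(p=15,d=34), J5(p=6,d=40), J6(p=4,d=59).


EDD: sort by earliest due date
  J1: d=13, p=8
  J4: d=34, p=15
  J2: d=35, p=10
  J5: d=40, p=6
  J3: d=57, p=4
  J6: d=59, p=4
Order: J1 → J4 → J2 → J5 → J3 → J6


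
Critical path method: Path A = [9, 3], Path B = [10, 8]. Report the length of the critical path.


Path A: 9 + 3 = 12
Path B: 10 + 8 = 18
Critical path = longest = max(12, 18)
= 18 (Path B)


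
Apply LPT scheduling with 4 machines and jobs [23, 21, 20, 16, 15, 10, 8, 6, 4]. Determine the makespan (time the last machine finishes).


Jobs (LPT sorted): [23, 21, 20, 16, 15, 10, 8, 6, 4]
Machines: 4
  J=23 → Machine 1 (load: 0+23=23)
  J=21 → Machine 2 (load: 0+21=21)
  J=20 → Machine 3 (load: 0+20=20)
  J=16 → Machine 4 (load: 0+16=16)
  J=15 → Machine 4 (load: 16+15=31)
  J=10 → Machine 3 (load: 20+10=30)
  J=8 → Machine 2 (load: 21+8=29)
  J=6 → Machine 1 (load: 23+6=29)
  J=4 → Machine 1 (load: 29+4=33)
Machine loads: [33, 29, 30, 31]
Makespan = max = 33 time units


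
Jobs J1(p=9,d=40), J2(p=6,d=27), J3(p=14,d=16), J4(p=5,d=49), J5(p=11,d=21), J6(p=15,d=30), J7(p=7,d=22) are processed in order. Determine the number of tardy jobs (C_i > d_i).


Completion vs due date:
  J1: C=9, d=40 → on time
  J2: C=15, d=27 → on time
  J3: C=29, d=16 → TARDY
  J4: C=34, d=49 → on time
  J5: C=45, d=21 → TARDY
  J6: C=60, d=30 → TARDY
  J7: C=67, d=22 → TARDY
Tardy jobs: J3, J5, J6, J7
Count = 4


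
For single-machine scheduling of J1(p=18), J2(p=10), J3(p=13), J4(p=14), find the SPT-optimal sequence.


SPT: sort by shortest processing time
  J2: p=10
  J3: p=13
  J4: p=14
  J1: p=18
Order: J2 → J3 → J4 → J1


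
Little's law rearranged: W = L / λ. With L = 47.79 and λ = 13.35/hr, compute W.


Little's law: L = λW → W = L / λ
= 47.79 / 13.35
= 3.58 hours


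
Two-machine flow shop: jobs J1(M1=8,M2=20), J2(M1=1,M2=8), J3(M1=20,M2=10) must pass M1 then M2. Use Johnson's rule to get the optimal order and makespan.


Johnson's rule:
Group 1 (M1≤M2, sort by M1): ['J2', 'J1']
Group 2 (M1>M2, sort desc M2): ['J3']
Sequence: J2 → J1 → J3
Makespan calculation:
  J2: M1 done=1, M2 done=9
  J1: M1 done=9, M2 done=29
  J3: M1 done=29, M2 done=39
= Sequence: J2 → J1 → J3, Makespan: 39


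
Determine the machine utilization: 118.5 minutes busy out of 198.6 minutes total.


Utilization = busy / total × 100
= 118.5 / 198.6 × 100
= 59.7%


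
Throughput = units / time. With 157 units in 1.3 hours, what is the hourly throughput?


Throughput = units / time
= 157 / 1.3
= 120.8 units/hour


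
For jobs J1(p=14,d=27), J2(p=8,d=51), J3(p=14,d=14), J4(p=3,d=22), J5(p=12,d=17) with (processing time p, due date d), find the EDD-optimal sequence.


EDD: sort by earliest due date
  J3: d=14, p=14
  J5: d=17, p=12
  J4: d=22, p=3
  J1: d=27, p=14
  J2: d=51, p=8
Order: J3 → J5 → J4 → J1 → J2


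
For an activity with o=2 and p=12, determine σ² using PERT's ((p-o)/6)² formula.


σ² = ((p - o) / 6)² = (p - o)² / 36
= (12 - 2)² / 36
= 10² / 36
= 100 / 36
= 2.7778


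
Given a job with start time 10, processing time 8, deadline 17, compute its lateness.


Completion = 10 + 8 = 18
Lateness = C - d = 18 - 17
= 1


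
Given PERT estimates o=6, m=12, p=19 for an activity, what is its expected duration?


te = (o + 4m + p) / 6
= (6 + 4×12 + 19) / 6
= (6 + 48 + 19) / 6
= 73 / 6
= 12.17


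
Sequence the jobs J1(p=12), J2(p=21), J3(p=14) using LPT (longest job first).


LPT: sort by longest processing time first
  J2: p=21
  J3: p=14
  J1: p=12
Order: J2 → J3 → J1


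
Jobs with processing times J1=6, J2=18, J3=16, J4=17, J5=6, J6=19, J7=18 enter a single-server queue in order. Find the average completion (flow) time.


Completion times:
  J1: completes at 6
  J2: completes at 24
  J3: completes at 40
  J4: completes at 57
  J5: completes at 63
  J6: completes at 82
  J7: completes at 100
Sum = 372
Average = 372/7
= 53.14


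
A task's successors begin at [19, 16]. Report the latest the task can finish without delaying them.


LF = min of all successor start times
Successors start at: [19, 16]
LF = min(19, 16)
= 16


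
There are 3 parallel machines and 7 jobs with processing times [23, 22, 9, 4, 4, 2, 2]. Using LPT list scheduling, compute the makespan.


Jobs (LPT sorted): [23, 22, 9, 4, 4, 2, 2]
Machines: 3
  J=23 → Machine 1 (load: 0+23=23)
  J=22 → Machine 2 (load: 0+22=22)
  J=9 → Machine 3 (load: 0+9=9)
  J=4 → Machine 3 (load: 9+4=13)
  J=4 → Machine 3 (load: 13+4=17)
  J=2 → Machine 3 (load: 17+2=19)
  J=2 → Machine 3 (load: 19+2=21)
Machine loads: [23, 22, 21]
Makespan = max = 23 time units


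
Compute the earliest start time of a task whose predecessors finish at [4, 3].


ES = max of all predecessor completion times
Predecessors: [4, 3]
ES = max(4, 3)
= 4


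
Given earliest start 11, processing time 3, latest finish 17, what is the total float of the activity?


EF = ES + duration = 11 + 3 = 14
LS = LF - duration = 17 - 3 = 14
Total Float = LF - EF = 17 - 14
(or LS - ES = 14 - 11)
= 3


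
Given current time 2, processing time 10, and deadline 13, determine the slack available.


Slack = due - current_time - processing
= 13 - 2 - 10
= 1


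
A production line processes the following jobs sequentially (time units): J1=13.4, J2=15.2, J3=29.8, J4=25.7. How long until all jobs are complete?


Sequential makespan: sum all processing times
= 13.4 + 15.2 + 29.8 + 25.7
= 84.1 time units


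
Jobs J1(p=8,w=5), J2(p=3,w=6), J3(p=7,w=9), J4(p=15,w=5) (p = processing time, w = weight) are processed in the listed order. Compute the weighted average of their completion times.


Completion times:
  J1: C=8, w×C=5×8=40
  J2: C=11, w×C=6×11=66
  J3: C=18, w×C=9×18=162
  J4: C=33, w×C=5×33=165
Sum w×C = 433
Sum w = 25
Weighted avg = 433/25
= 17.32


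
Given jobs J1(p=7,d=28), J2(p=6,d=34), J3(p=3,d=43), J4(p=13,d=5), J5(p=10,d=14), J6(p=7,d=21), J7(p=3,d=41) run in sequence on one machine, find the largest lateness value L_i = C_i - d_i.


Lateness per job (L = C - d):
  J1: C=7, d=28, L=-21
  J2: C=13, d=34, L=-21
  J3: C=16, d=43, L=-27
  J4: C=29, d=5, L=24
  J5: C=39, d=14, L=25
  J6: C=46, d=21, L=25
  J7: C=49, d=41, L=8
Lmax = max(-21, -21, -27, 24, 25, 25, 8)
= 25


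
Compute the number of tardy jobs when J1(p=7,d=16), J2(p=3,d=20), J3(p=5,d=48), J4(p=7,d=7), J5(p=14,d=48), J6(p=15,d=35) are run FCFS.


Completion vs due date:
  J1: C=7, d=16 → on time
  J2: C=10, d=20 → on time
  J3: C=15, d=48 → on time
  J4: C=22, d=7 → TARDY
  J5: C=36, d=48 → on time
  J6: C=51, d=35 → TARDY
Tardy jobs: J4, J6
Count = 2


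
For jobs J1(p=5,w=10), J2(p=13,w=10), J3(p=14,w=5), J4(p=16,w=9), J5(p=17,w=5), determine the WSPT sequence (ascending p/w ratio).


WSPT (Smith's rule): sort by p/w ascending
  J1: p/w = 5/10 = 0.500
  J2: p/w = 13/10 = 1.300
  J4: p/w = 16/9 = 1.778
  J3: p/w = 14/5 = 2.800
  J5: p/w = 17/5 = 3.400
Order: J1 → J2 → J4 → J3 → J5


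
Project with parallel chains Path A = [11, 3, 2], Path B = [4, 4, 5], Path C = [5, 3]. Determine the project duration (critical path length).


Path A: 11 + 3 + 2 = 16
Path B: 4 + 4 + 5 = 13
Path C: 5 + 3 = 8
Critical path = longest = max(16, 13, 8)
= 16 (Path A)


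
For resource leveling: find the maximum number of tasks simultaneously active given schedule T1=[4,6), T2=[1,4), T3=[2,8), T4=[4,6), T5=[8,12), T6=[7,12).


Check each time point for overlaps:
  t=4: 3 tasks active (T1, T3, T4)
Max concurrent = 3


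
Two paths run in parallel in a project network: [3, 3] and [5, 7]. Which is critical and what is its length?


Path A: 3 + 3 = 6
Path B: 5 + 7 = 12
Critical path = longest = max(6, 12)
= 12 (Path B)


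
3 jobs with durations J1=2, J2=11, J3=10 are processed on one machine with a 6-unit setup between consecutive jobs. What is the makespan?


Makespan = Σ processing + (n-1) × setup
= (2 + 11 + 10) + (3-1)×6
= 23 + 12
= 35 time units


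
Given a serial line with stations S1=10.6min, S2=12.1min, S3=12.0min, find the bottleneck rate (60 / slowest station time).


Bottleneck = longest station time
Station times: [10.6, 12.1, 12.0]
Max = 12.1 min
Rate = 60 / 12.1
= 4.96 units/hour (bottleneck: 12.1min)


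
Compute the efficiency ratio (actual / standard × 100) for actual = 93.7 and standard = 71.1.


Efficiency = (actual / standard) × 100
= (93.7 / 71.1) × 100
= 131.8%


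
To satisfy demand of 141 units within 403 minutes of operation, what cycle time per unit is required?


Cycle time = available time / demand
= 403 / 141
= 2.86 min/unit


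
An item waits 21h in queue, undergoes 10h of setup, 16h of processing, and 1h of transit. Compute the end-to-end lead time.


Lead time = queue + setup + processing + transit
= 21 + 10 + 16 + 1
= 48 hours


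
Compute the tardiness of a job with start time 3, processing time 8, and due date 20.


Completion = start + processing = 3 + 8 = 11
Tardiness = max(0, C - d) = max(0, 11 - 20)
= max(0, -9)
= 0


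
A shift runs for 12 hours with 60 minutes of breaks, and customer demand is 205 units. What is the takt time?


Available = 12×60 - 60 = 660 min
Takt time = 660 / 205
= 3.22 min/unit


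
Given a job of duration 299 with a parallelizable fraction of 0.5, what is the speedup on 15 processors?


Amdahl's law: T_p = T × ((1-p) + p/N)
= 299 × ((1-0.5) + 0.5/15)
= 299 × (0.50 + 0.0333)
= 299 × 0.5333
= 159.47
Speedup = 299/159.47
= 1.88×


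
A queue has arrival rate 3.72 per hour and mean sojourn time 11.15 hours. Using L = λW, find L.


Little's law: L = λ × W
= 3.72 × 11.15
= 41.48


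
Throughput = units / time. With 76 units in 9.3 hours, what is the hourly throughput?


Throughput = units / time
= 76 / 9.3
= 8.2 units/hour


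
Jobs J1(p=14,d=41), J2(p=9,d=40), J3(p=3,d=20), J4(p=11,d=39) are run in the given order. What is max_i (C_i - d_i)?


Lateness per job (L = C - d):
  J1: C=14, d=41, L=-27
  J2: C=23, d=40, L=-17
  J3: C=26, d=20, L=6
  J4: C=37, d=39, L=-2
Lmax = max(-27, -17, 6, -2)
= 6


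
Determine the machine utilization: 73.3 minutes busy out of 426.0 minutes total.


Utilization = busy / total × 100
= 73.3 / 426.0 × 100
= 17.2%


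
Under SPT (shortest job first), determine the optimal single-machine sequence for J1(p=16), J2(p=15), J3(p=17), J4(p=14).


SPT: sort by shortest processing time
  J4: p=14
  J2: p=15
  J1: p=16
  J3: p=17
Order: J4 → J2 → J1 → J3


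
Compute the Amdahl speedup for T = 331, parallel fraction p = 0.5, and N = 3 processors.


Amdahl's law: T_p = T × ((1-p) + p/N)
= 331 × ((1-0.5) + 0.5/3)
= 331 × (0.50 + 0.1667)
= 331 × 0.6667
= 220.67
Speedup = 331/220.67
= 1.50×


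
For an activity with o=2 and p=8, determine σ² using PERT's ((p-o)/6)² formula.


σ² = ((p - o) / 6)² = (p - o)² / 36
= (8 - 2)² / 36
= 6² / 36
= 36 / 36
= 1.0000


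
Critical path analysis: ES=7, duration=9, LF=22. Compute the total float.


EF = ES + duration = 7 + 9 = 16
LS = LF - duration = 22 - 9 = 13
Total Float = LF - EF = 22 - 16
(or LS - ES = 13 - 7)
= 6


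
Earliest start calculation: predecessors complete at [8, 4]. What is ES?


ES = max of all predecessor completion times
Predecessors: [8, 4]
ES = max(8, 4)
= 8


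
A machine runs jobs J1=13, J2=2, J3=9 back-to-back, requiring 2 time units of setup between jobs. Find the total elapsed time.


Makespan = Σ processing + (n-1) × setup
= (13 + 2 + 9) + (3-1)×2
= 24 + 4
= 28 time units


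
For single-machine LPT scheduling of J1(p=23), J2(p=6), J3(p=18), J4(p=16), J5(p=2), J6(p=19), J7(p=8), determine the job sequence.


LPT: sort by longest processing time first
  J1: p=23
  J6: p=19
  J3: p=18
  J4: p=16
  J7: p=8
  J2: p=6
  J5: p=2
Order: J1 → J6 → J3 → J4 → J7 → J2 → J5


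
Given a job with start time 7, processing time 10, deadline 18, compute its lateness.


Completion = 7 + 10 = 17
Lateness = C - d = 17 - 18
= -1


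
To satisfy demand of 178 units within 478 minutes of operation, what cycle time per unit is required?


Cycle time = available time / demand
= 478 / 178
= 2.69 min/unit
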